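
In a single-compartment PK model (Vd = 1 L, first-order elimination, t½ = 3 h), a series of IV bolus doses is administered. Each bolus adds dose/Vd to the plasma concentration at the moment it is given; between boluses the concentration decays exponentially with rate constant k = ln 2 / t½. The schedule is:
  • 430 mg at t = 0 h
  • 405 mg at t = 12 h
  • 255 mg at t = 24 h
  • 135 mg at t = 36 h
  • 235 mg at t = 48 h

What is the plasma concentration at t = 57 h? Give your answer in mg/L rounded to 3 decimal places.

k = ln 2 / 3 = 0.23105 per h
Dose 1 (430 mg at t=0 h): 430·exp(−0.23105·57) = 0.001 mg/L
Dose 2 (405 mg at t=12 h): 405·exp(−0.23105·45) = 0.012 mg/L
Dose 3 (255 mg at t=24 h): 255·exp(−0.23105·33) = 0.125 mg/L
Dose 4 (135 mg at t=36 h): 135·exp(−0.23105·21) = 1.055 mg/L
Dose 5 (235 mg at t=48 h): 235·exp(−0.23105·9) = 29.375 mg/L
C(57) = 0.001 + 0.012 + 0.125 + 1.055 + 29.375 = 30.567 mg/L

30.567 mg/L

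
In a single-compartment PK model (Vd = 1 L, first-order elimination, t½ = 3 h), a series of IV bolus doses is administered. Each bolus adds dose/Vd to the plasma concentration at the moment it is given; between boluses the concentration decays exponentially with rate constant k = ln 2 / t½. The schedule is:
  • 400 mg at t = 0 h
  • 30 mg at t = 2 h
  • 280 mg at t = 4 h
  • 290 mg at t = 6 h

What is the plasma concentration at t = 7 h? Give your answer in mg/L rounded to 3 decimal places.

k = ln 2 / 3 = 0.23105 per h
Dose 1 (400 mg at t=0 h): 400·exp(−0.23105·7) = 79.370 mg/L
Dose 2 (30 mg at t=2 h): 30·exp(−0.23105·5) = 9.449 mg/L
Dose 3 (280 mg at t=4 h): 280·exp(−0.23105·3) = 140.000 mg/L
Dose 4 (290 mg at t=6 h): 290·exp(−0.23105·1) = 230.173 mg/L
C(7) = 79.370 + 9.449 + 140.000 + 230.173 = 458.993 mg/L

458.993 mg/L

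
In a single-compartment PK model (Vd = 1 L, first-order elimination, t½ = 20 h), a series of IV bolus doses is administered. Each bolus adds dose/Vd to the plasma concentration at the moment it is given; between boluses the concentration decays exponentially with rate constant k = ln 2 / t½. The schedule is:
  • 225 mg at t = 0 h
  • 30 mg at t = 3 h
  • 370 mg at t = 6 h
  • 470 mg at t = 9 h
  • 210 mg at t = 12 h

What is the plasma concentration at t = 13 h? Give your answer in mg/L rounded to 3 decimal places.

1066.903 mg/L

k = ln 2 / 20 = 0.03466 per h
Dose 1 (225 mg at t=0 h): 225·exp(−0.03466·13) = 143.388 mg/L
Dose 2 (30 mg at t=3 h): 30·exp(−0.03466·10) = 21.213 mg/L
Dose 3 (370 mg at t=6 h): 370·exp(−0.03466·7) = 290.296 mg/L
Dose 4 (470 mg at t=9 h): 470·exp(−0.03466·4) = 409.159 mg/L
Dose 5 (210 mg at t=12 h): 210·exp(−0.03466·1) = 202.847 mg/L
C(13) = 143.388 + 21.213 + 290.296 + 409.159 + 202.847 = 1066.903 mg/L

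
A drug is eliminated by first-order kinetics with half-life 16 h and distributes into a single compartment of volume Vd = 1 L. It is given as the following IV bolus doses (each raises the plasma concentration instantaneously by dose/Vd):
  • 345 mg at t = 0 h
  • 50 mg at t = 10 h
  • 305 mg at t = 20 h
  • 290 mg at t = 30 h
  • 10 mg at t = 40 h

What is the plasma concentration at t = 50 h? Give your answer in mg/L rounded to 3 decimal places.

k = ln 2 / 16 = 0.04332 per h
Dose 1 (345 mg at t=0 h): 345·exp(−0.04332·50) = 39.546 mg/L
Dose 2 (50 mg at t=10 h): 50·exp(−0.04332·40) = 8.839 mg/L
Dose 3 (305 mg at t=20 h): 305·exp(−0.04332·30) = 83.151 mg/L
Dose 4 (290 mg at t=30 h): 290·exp(−0.04332·20) = 121.930 mg/L
Dose 5 (10 mg at t=40 h): 10·exp(−0.04332·10) = 6.484 mg/L
C(50) = 39.546 + 8.839 + 83.151 + 121.930 + 6.484 = 259.950 mg/L

259.950 mg/L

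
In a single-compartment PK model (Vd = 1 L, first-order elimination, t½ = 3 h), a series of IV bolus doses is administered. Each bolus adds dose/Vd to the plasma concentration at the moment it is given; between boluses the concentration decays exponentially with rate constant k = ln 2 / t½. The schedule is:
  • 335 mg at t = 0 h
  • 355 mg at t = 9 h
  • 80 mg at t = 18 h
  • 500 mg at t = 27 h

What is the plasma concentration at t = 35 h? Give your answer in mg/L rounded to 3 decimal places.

k = ln 2 / 3 = 0.23105 per h
Dose 1 (335 mg at t=0 h): 335·exp(−0.23105·35) = 0.103 mg/L
Dose 2 (355 mg at t=9 h): 355·exp(−0.23105·26) = 0.874 mg/L
Dose 3 (80 mg at t=18 h): 80·exp(−0.23105·17) = 1.575 mg/L
Dose 4 (500 mg at t=27 h): 500·exp(−0.23105·8) = 78.745 mg/L
C(35) = 0.103 + 0.874 + 1.575 + 78.745 = 81.297 mg/L

81.297 mg/L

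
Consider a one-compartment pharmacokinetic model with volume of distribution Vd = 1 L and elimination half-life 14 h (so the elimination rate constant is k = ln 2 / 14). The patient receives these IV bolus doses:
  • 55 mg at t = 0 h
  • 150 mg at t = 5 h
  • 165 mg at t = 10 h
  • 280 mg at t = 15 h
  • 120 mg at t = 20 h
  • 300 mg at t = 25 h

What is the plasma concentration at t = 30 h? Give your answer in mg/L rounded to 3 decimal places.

557.847 mg/L

k = ln 2 / 14 = 0.04951 per h
Dose 1 (55 mg at t=0 h): 55·exp(−0.04951·30) = 12.454 mg/L
Dose 2 (150 mg at t=5 h): 150·exp(−0.04951·25) = 43.505 mg/L
Dose 3 (165 mg at t=10 h): 165·exp(−0.04951·20) = 61.297 mg/L
Dose 4 (280 mg at t=15 h): 280·exp(−0.04951·15) = 133.237 mg/L
Dose 5 (120 mg at t=20 h): 120·exp(−0.04951·10) = 73.141 mg/L
Dose 6 (300 mg at t=25 h): 300·exp(−0.04951·5) = 234.213 mg/L
C(30) = 12.454 + 43.505 + 61.297 + 133.237 + 73.141 + 234.213 = 557.847 mg/L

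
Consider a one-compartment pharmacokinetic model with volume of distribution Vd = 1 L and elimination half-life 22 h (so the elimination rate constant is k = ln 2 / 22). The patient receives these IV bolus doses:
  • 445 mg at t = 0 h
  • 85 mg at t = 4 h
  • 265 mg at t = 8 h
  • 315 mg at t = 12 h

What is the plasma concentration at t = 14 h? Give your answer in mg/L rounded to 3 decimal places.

k = ln 2 / 22 = 0.03151 per h
Dose 1 (445 mg at t=0 h): 445·exp(−0.03151·14) = 286.283 mg/L
Dose 2 (85 mg at t=4 h): 85·exp(−0.03151·10) = 62.028 mg/L
Dose 3 (265 mg at t=8 h): 265·exp(−0.03151·6) = 219.355 mg/L
Dose 4 (315 mg at t=12 h): 315·exp(−0.03151·2) = 295.763 mg/L
C(14) = 286.283 + 62.028 + 219.355 + 295.763 = 863.429 mg/L

863.429 mg/L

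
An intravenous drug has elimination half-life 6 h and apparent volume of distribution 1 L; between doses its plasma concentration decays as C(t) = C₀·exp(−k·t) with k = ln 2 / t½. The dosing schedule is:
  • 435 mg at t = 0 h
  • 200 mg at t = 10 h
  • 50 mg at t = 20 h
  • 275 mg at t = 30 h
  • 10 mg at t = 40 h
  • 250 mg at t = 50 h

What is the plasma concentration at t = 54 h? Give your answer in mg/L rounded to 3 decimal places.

179.736 mg/L

k = ln 2 / 6 = 0.11552 per h
Dose 1 (435 mg at t=0 h): 435·exp(−0.11552·54) = 0.850 mg/L
Dose 2 (200 mg at t=10 h): 200·exp(−0.11552·44) = 1.240 mg/L
Dose 3 (50 mg at t=20 h): 50·exp(−0.11552·34) = 0.984 mg/L
Dose 4 (275 mg at t=30 h): 275·exp(−0.11552·24) = 17.188 mg/L
Dose 5 (10 mg at t=40 h): 10·exp(−0.11552·14) = 1.984 mg/L
Dose 6 (250 mg at t=50 h): 250·exp(−0.11552·4) = 157.490 mg/L
C(54) = 0.850 + 1.240 + 0.984 + 17.188 + 1.984 + 157.490 = 179.736 mg/L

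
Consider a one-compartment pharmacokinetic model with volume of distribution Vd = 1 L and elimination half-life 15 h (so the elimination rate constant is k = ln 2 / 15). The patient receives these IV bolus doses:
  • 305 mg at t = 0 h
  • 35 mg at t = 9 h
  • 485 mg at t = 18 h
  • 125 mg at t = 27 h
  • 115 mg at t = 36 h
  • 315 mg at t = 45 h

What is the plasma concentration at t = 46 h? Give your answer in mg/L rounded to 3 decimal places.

600.898 mg/L

k = ln 2 / 15 = 0.04621 per h
Dose 1 (305 mg at t=0 h): 305·exp(−0.04621·46) = 36.403 mg/L
Dose 2 (35 mg at t=9 h): 35·exp(−0.04621·37) = 6.332 mg/L
Dose 3 (485 mg at t=18 h): 485·exp(−0.04621·28) = 132.990 mg/L
Dose 4 (125 mg at t=27 h): 125·exp(−0.04621·19) = 51.952 mg/L
Dose 5 (115 mg at t=36 h): 115·exp(−0.04621·10) = 72.445 mg/L
Dose 6 (315 mg at t=45 h): 315·exp(−0.04621·1) = 300.775 mg/L
C(46) = 36.403 + 6.332 + 132.990 + 51.952 + 72.445 + 300.775 = 600.898 mg/L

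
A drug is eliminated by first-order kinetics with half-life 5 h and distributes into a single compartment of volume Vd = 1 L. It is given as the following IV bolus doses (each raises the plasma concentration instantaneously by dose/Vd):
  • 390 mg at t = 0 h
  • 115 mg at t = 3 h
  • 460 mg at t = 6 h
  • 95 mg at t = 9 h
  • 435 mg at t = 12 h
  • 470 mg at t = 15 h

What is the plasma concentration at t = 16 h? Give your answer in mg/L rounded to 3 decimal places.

k = ln 2 / 5 = 0.13863 per h
Dose 1 (390 mg at t=0 h): 390·exp(−0.13863·16) = 42.439 mg/L
Dose 2 (115 mg at t=3 h): 115·exp(−0.13863·13) = 18.968 mg/L
Dose 3 (460 mg at t=6 h): 460·exp(−0.13863·10) = 115.000 mg/L
Dose 4 (95 mg at t=9 h): 95·exp(−0.13863·7) = 35.998 mg/L
Dose 5 (435 mg at t=12 h): 435·exp(−0.13863·4) = 249.842 mg/L
Dose 6 (470 mg at t=15 h): 470·exp(−0.13863·1) = 409.159 mg/L
C(16) = 42.439 + 18.968 + 115.000 + 35.998 + 249.842 + 409.159 = 871.406 mg/L

871.406 mg/L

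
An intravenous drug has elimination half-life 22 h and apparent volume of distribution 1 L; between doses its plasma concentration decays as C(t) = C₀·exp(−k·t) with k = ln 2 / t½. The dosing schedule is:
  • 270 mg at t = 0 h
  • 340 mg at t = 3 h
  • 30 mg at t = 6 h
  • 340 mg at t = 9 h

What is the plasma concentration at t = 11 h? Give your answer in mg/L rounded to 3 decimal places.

800.032 mg/L

k = ln 2 / 22 = 0.03151 per h
Dose 1 (270 mg at t=0 h): 270·exp(−0.03151·11) = 190.919 mg/L
Dose 2 (340 mg at t=3 h): 340·exp(−0.03151·8) = 264.249 mg/L
Dose 3 (30 mg at t=6 h): 30·exp(−0.03151·5) = 25.627 mg/L
Dose 4 (340 mg at t=9 h): 340·exp(−0.03151·2) = 319.237 mg/L
C(11) = 190.919 + 264.249 + 25.627 + 319.237 = 800.032 mg/L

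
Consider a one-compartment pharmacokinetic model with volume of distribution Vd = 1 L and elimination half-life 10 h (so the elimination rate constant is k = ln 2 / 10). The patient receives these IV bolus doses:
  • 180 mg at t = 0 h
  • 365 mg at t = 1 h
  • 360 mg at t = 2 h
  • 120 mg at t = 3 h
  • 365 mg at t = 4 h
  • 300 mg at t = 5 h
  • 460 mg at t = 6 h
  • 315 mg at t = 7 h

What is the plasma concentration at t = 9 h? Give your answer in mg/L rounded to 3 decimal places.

k = ln 2 / 10 = 0.06931 per h
Dose 1 (180 mg at t=0 h): 180·exp(−0.06931·9) = 96.460 mg/L
Dose 2 (365 mg at t=1 h): 365·exp(−0.06931·8) = 209.637 mg/L
Dose 3 (360 mg at t=2 h): 360·exp(−0.06931·7) = 221.606 mg/L
Dose 4 (120 mg at t=3 h): 120·exp(−0.06931·6) = 79.170 mg/L
Dose 5 (365 mg at t=4 h): 365·exp(−0.06931·5) = 258.094 mg/L
Dose 6 (300 mg at t=5 h): 300·exp(−0.06931·4) = 227.357 mg/L
Dose 7 (460 mg at t=6 h): 460·exp(−0.06931·3) = 373.636 mg/L
Dose 8 (315 mg at t=7 h): 315·exp(−0.06931·2) = 274.223 mg/L
C(9) = 96.460 + 209.637 + 221.606 + 79.170 + 258.094 + 227.357 + 373.636 + 274.223 = 1740.185 mg/L

1740.185 mg/L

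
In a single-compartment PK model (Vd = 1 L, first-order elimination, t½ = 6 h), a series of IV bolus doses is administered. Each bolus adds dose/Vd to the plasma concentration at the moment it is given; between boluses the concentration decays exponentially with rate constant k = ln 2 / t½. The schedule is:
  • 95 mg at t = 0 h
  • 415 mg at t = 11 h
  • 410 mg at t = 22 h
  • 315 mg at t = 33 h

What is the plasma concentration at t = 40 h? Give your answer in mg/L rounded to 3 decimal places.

207.059 mg/L

k = ln 2 / 6 = 0.11552 per h
Dose 1 (95 mg at t=0 h): 95·exp(−0.11552·40) = 0.935 mg/L
Dose 2 (415 mg at t=11 h): 415·exp(−0.11552·29) = 14.557 mg/L
Dose 3 (410 mg at t=22 h): 410·exp(−0.11552·18) = 51.250 mg/L
Dose 4 (315 mg at t=33 h): 315·exp(−0.11552·7) = 140.317 mg/L
C(40) = 0.935 + 14.557 + 51.250 + 140.317 = 207.059 mg/L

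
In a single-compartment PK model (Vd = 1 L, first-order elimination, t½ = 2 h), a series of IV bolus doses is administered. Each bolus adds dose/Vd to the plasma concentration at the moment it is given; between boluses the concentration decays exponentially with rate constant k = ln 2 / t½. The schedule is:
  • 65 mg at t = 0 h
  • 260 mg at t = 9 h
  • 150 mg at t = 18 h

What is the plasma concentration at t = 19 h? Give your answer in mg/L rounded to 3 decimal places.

k = ln 2 / 2 = 0.34657 per h
Dose 1 (65 mg at t=0 h): 65·exp(−0.34657·19) = 0.090 mg/L
Dose 2 (260 mg at t=9 h): 260·exp(−0.34657·10) = 8.125 mg/L
Dose 3 (150 mg at t=18 h): 150·exp(−0.34657·1) = 106.066 mg/L
C(19) = 0.090 + 8.125 + 106.066 = 114.281 mg/L

114.281 mg/L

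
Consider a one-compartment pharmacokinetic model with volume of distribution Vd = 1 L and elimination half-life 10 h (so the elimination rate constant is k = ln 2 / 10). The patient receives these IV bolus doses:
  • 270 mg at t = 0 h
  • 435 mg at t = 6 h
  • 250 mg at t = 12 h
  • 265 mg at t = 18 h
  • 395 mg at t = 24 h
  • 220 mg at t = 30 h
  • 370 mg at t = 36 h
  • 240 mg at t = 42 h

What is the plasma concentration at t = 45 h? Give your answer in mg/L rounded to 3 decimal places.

k = ln 2 / 10 = 0.06931 per h
Dose 1 (270 mg at t=0 h): 270·exp(−0.06931·45) = 11.932 mg/L
Dose 2 (435 mg at t=6 h): 435·exp(−0.06931·39) = 29.139 mg/L
Dose 3 (250 mg at t=12 h): 250·exp(−0.06931·33) = 25.383 mg/L
Dose 4 (265 mg at t=18 h): 265·exp(−0.06931·27) = 40.782 mg/L
Dose 5 (395 mg at t=24 h): 395·exp(−0.06931·21) = 92.137 mg/L
Dose 6 (220 mg at t=30 h): 220·exp(−0.06931·15) = 77.782 mg/L
Dose 7 (370 mg at t=36 h): 370·exp(−0.06931·9) = 198.278 mg/L
Dose 8 (240 mg at t=42 h): 240·exp(−0.06931·3) = 194.941 mg/L
C(45) = 11.932 + 29.139 + 25.383 + 40.782 + 92.137 + 77.782 + 198.278 + 194.941 = 670.373 mg/L

670.373 mg/L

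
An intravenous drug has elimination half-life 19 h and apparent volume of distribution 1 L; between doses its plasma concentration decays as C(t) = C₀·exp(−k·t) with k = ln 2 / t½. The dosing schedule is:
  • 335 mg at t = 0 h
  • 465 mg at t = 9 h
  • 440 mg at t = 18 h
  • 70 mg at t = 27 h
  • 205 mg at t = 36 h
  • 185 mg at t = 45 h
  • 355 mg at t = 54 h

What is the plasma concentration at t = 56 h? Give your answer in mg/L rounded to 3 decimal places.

814.144 mg/L

k = ln 2 / 19 = 0.03648 per h
Dose 1 (335 mg at t=0 h): 335·exp(−0.03648·56) = 43.431 mg/L
Dose 2 (465 mg at t=9 h): 465·exp(−0.03648·47) = 83.714 mg/L
Dose 3 (440 mg at t=18 h): 440·exp(−0.03648·38) = 110.000 mg/L
Dose 4 (70 mg at t=27 h): 70·exp(−0.03648·29) = 24.301 mg/L
Dose 5 (205 mg at t=36 h): 205·exp(−0.03648·20) = 98.828 mg/L
Dose 6 (185 mg at t=45 h): 185·exp(−0.03648·11) = 123.849 mg/L
Dose 7 (355 mg at t=54 h): 355·exp(−0.03648·2) = 330.021 mg/L
C(56) = 43.431 + 83.714 + 110.000 + 24.301 + 98.828 + 123.849 + 330.021 = 814.144 mg/L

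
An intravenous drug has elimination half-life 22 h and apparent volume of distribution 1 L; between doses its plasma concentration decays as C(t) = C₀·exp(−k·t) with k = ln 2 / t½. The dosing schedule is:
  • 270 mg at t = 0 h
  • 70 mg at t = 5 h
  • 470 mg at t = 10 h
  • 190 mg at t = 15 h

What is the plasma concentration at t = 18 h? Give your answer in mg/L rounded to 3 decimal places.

737.756 mg/L

k = ln 2 / 22 = 0.03151 per h
Dose 1 (270 mg at t=0 h): 270·exp(−0.03151·18) = 153.132 mg/L
Dose 2 (70 mg at t=5 h): 70·exp(−0.03151·13) = 46.475 mg/L
Dose 3 (470 mg at t=10 h): 470·exp(−0.03151·8) = 365.285 mg/L
Dose 4 (190 mg at t=15 h): 190·exp(−0.03151·3) = 172.864 mg/L
C(18) = 153.132 + 46.475 + 365.285 + 172.864 = 737.756 mg/L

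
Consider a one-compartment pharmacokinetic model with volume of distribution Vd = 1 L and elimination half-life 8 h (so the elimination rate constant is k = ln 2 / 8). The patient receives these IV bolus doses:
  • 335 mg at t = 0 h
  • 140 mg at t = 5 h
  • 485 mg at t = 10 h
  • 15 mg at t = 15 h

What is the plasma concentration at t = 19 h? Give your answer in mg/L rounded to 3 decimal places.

k = ln 2 / 8 = 0.08664 per h
Dose 1 (335 mg at t=0 h): 335·exp(−0.08664·19) = 64.580 mg/L
Dose 2 (140 mg at t=5 h): 140·exp(−0.08664·14) = 41.622 mg/L
Dose 3 (485 mg at t=10 h): 485·exp(−0.08664·9) = 222.373 mg/L
Dose 4 (15 mg at t=15 h): 15·exp(−0.08664·4) = 10.607 mg/L
C(19) = 64.580 + 41.622 + 222.373 + 10.607 = 339.182 mg/L

339.182 mg/L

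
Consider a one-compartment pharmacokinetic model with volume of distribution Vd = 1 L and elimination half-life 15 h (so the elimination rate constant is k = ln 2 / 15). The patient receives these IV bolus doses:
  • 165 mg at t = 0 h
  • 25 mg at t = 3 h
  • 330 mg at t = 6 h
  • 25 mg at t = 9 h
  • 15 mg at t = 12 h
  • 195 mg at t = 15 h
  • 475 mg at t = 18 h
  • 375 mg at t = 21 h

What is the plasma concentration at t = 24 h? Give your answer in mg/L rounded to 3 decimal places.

1043.750 mg/L

k = ln 2 / 15 = 0.04621 per h
Dose 1 (165 mg at t=0 h): 165·exp(−0.04621·24) = 54.430 mg/L
Dose 2 (25 mg at t=3 h): 25·exp(−0.04621·21) = 9.473 mg/L
Dose 3 (330 mg at t=6 h): 330·exp(−0.04621·18) = 143.641 mg/L
Dose 4 (25 mg at t=9 h): 25·exp(−0.04621·15) = 12.500 mg/L
Dose 5 (15 mg at t=12 h): 15·exp(−0.04621·12) = 8.615 mg/L
Dose 6 (195 mg at t=15 h): 195·exp(−0.04621·9) = 128.652 mg/L
Dose 7 (475 mg at t=18 h): 475·exp(−0.04621·6) = 359.983 mg/L
Dose 8 (375 mg at t=21 h): 375·exp(−0.04621·3) = 326.456 mg/L
C(24) = 54.430 + 9.473 + 143.641 + 12.500 + 8.615 + 128.652 + 359.983 + 326.456 = 1043.750 mg/L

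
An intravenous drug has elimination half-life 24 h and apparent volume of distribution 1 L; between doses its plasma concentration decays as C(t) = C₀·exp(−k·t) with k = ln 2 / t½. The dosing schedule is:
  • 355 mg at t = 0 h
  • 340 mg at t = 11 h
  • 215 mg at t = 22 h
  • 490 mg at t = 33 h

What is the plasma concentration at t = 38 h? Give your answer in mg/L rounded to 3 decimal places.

k = ln 2 / 24 = 0.02888 per h
Dose 1 (355 mg at t=0 h): 355·exp(−0.02888·38) = 118.467 mg/L
Dose 2 (340 mg at t=11 h): 340·exp(−0.02888·27) = 155.891 mg/L
Dose 3 (215 mg at t=22 h): 215·exp(−0.02888·16) = 135.442 mg/L
Dose 4 (490 mg at t=33 h): 490·exp(−0.02888·5) = 424.113 mg/L
C(38) = 118.467 + 155.891 + 135.442 + 424.113 = 833.912 mg/L

833.912 mg/L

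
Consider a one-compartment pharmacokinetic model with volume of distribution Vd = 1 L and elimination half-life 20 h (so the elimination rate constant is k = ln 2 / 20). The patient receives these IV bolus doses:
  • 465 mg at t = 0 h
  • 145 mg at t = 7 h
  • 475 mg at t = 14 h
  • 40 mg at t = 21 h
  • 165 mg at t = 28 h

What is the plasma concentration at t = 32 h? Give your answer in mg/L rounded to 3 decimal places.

639.866 mg/L

k = ln 2 / 20 = 0.03466 per h
Dose 1 (465 mg at t=0 h): 465·exp(−0.03466·32) = 153.393 mg/L
Dose 2 (145 mg at t=7 h): 145·exp(−0.03466·25) = 60.965 mg/L
Dose 3 (475 mg at t=14 h): 475·exp(−0.03466·18) = 254.546 mg/L
Dose 4 (40 mg at t=21 h): 40·exp(−0.03466·11) = 27.321 mg/L
Dose 5 (165 mg at t=28 h): 165·exp(−0.03466·4) = 143.641 mg/L
C(32) = 153.393 + 60.965 + 254.546 + 27.321 + 143.641 = 639.866 mg/L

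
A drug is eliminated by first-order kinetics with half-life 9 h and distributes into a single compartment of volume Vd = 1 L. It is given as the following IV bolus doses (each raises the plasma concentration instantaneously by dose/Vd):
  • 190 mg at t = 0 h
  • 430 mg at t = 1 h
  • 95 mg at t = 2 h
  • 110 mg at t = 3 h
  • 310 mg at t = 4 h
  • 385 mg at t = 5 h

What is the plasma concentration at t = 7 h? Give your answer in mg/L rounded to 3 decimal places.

k = ln 2 / 9 = 0.07702 per h
Dose 1 (190 mg at t=0 h): 190·exp(−0.07702·7) = 110.820 mg/L
Dose 2 (430 mg at t=1 h): 430·exp(−0.07702·6) = 270.883 mg/L
Dose 3 (95 mg at t=2 h): 95·exp(−0.07702·5) = 64.638 mg/L
Dose 4 (110 mg at t=3 h): 110·exp(−0.07702·4) = 80.835 mg/L
Dose 5 (310 mg at t=4 h): 310·exp(−0.07702·3) = 246.047 mg/L
Dose 6 (385 mg at t=5 h): 385·exp(−0.07702·2) = 330.039 mg/L
C(7) = 110.820 + 270.883 + 64.638 + 80.835 + 246.047 + 330.039 = 1103.262 mg/L

1103.262 mg/L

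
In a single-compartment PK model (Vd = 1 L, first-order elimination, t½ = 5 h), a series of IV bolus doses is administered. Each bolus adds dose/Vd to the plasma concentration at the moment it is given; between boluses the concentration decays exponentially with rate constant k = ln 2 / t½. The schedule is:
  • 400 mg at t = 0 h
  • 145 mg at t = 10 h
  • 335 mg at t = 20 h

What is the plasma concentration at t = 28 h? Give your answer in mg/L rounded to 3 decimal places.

k = ln 2 / 5 = 0.13863 per h
Dose 1 (400 mg at t=0 h): 400·exp(−0.13863·28) = 8.247 mg/L
Dose 2 (145 mg at t=10 h): 145·exp(−0.13863·18) = 11.958 mg/L
Dose 3 (335 mg at t=20 h): 335·exp(−0.13863·8) = 110.509 mg/L
C(28) = 8.247 + 11.958 + 110.509 = 130.714 mg/L

130.714 mg/L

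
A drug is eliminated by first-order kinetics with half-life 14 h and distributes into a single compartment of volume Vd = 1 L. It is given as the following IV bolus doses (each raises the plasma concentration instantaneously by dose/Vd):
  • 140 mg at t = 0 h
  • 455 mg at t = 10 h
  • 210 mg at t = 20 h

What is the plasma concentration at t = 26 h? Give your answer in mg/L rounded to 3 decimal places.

400.725 mg/L

k = ln 2 / 14 = 0.04951 per h
Dose 1 (140 mg at t=0 h): 140·exp(−0.04951·26) = 38.643 mg/L
Dose 2 (455 mg at t=10 h): 455·exp(−0.04951·16) = 206.052 mg/L
Dose 3 (210 mg at t=20 h): 210·exp(−0.04951·6) = 156.029 mg/L
C(26) = 38.643 + 206.052 + 156.029 = 400.725 mg/L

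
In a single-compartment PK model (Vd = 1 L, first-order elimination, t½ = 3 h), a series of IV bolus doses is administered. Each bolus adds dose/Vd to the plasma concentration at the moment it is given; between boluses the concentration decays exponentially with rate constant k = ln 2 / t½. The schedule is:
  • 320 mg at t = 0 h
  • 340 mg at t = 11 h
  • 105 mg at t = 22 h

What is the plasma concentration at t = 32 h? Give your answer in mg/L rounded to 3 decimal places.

k = ln 2 / 3 = 0.23105 per h
Dose 1 (320 mg at t=0 h): 320·exp(−0.23105·32) = 0.197 mg/L
Dose 2 (340 mg at t=11 h): 340·exp(−0.23105·21) = 2.656 mg/L
Dose 3 (105 mg at t=22 h): 105·exp(−0.23105·10) = 10.417 mg/L
C(32) = 0.197 + 2.656 + 10.417 = 13.270 mg/L

13.270 mg/L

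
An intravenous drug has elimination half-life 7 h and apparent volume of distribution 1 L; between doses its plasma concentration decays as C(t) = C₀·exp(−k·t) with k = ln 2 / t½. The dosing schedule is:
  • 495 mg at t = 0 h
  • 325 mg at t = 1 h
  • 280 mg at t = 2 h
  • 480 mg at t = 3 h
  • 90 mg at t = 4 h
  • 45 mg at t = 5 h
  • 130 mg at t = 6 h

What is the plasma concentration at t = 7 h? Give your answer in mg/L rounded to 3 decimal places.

k = ln 2 / 7 = 0.09902 per h
Dose 1 (495 mg at t=0 h): 495·exp(−0.09902·7) = 247.500 mg/L
Dose 2 (325 mg at t=1 h): 325·exp(−0.09902·6) = 179.415 mg/L
Dose 3 (280 mg at t=2 h): 280·exp(−0.09902·5) = 170.662 mg/L
Dose 4 (480 mg at t=3 h): 480·exp(−0.09902·4) = 323.016 mg/L
Dose 5 (90 mg at t=4 h): 90·exp(−0.09902·3) = 66.870 mg/L
Dose 6 (45 mg at t=5 h): 45·exp(−0.09902·2) = 36.915 mg/L
Dose 7 (130 mg at t=6 h): 130·exp(−0.09902·1) = 117.744 mg/L
C(7) = 247.500 + 179.415 + 170.662 + 323.016 + 66.870 + 36.915 + 117.744 = 1142.121 mg/L

1142.121 mg/L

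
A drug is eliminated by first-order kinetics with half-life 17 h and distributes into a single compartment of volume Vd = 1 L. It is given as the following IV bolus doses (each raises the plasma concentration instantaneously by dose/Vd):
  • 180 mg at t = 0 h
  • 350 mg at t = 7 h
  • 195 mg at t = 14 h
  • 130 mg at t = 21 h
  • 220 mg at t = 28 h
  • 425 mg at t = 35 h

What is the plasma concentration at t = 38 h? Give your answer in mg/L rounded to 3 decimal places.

797.806 mg/L

k = ln 2 / 17 = 0.04077 per h
Dose 1 (180 mg at t=0 h): 180·exp(−0.04077·38) = 38.228 mg/L
Dose 2 (350 mg at t=7 h): 350·exp(−0.04077·31) = 98.885 mg/L
Dose 3 (195 mg at t=14 h): 195·exp(−0.04077·24) = 73.291 mg/L
Dose 4 (130 mg at t=21 h): 130·exp(−0.04077·17) = 65.000 mg/L
Dose 5 (220 mg at t=28 h): 220·exp(−0.04077·10) = 146.334 mg/L
Dose 6 (425 mg at t=35 h): 425·exp(−0.04077·3) = 376.068 mg/L
C(38) = 38.228 + 98.885 + 73.291 + 65.000 + 146.334 + 376.068 = 797.806 mg/L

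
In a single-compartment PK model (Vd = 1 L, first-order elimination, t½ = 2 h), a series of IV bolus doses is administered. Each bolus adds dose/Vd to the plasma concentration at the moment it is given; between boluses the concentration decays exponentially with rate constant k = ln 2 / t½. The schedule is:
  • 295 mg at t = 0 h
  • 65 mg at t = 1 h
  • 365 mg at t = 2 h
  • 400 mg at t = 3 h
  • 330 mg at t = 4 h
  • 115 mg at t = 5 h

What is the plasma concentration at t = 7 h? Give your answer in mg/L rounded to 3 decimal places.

k = ln 2 / 2 = 0.34657 per h
Dose 1 (295 mg at t=0 h): 295·exp(−0.34657·7) = 26.075 mg/L
Dose 2 (65 mg at t=1 h): 65·exp(−0.34657·6) = 8.125 mg/L
Dose 3 (365 mg at t=2 h): 365·exp(−0.34657·5) = 64.523 mg/L
Dose 4 (400 mg at t=3 h): 400·exp(−0.34657·4) = 100.000 mg/L
Dose 5 (330 mg at t=4 h): 330·exp(−0.34657·3) = 116.673 mg/L
Dose 6 (115 mg at t=5 h): 115·exp(−0.34657·2) = 57.500 mg/L
C(7) = 26.075 + 8.125 + 64.523 + 100.000 + 116.673 + 57.500 = 372.896 mg/L

372.896 mg/L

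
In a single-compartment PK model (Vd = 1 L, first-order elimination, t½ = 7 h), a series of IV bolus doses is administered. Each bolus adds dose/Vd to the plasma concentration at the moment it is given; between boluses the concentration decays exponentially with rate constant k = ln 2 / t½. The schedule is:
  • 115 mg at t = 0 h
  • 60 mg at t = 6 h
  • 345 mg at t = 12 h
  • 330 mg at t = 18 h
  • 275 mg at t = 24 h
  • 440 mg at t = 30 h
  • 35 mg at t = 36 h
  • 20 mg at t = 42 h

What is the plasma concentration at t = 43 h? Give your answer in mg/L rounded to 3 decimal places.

k = ln 2 / 7 = 0.09902 per h
Dose 1 (115 mg at t=0 h): 115·exp(−0.09902·43) = 1.627 mg/L
Dose 2 (60 mg at t=6 h): 60·exp(−0.09902·37) = 1.538 mg/L
Dose 3 (345 mg at t=12 h): 345·exp(−0.09902·31) = 16.021 mg/L
Dose 4 (330 mg at t=18 h): 330·exp(−0.09902·25) = 27.759 mg/L
Dose 5 (275 mg at t=24 h): 275·exp(−0.09902·19) = 41.904 mg/L
Dose 6 (440 mg at t=30 h): 440·exp(−0.09902·13) = 121.450 mg/L
Dose 7 (35 mg at t=36 h): 35·exp(−0.09902·7) = 17.500 mg/L
Dose 8 (20 mg at t=42 h): 20·exp(−0.09902·1) = 18.114 mg/L
C(43) = 1.627 + 1.538 + 16.021 + 27.759 + 41.904 + 121.450 + 17.500 + 18.114 = 245.914 mg/L

245.914 mg/L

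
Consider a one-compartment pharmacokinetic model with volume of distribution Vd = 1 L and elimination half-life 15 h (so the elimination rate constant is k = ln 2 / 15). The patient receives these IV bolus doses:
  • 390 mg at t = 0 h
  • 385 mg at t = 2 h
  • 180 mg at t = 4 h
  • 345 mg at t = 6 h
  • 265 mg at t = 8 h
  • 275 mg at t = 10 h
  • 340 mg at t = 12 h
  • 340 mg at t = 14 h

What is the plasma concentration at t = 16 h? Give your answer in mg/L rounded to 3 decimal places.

k = ln 2 / 15 = 0.04621 per h
Dose 1 (390 mg at t=0 h): 390·exp(−0.04621·16) = 186.194 mg/L
Dose 2 (385 mg at t=2 h): 385·exp(−0.04621·14) = 201.604 mg/L
Dose 3 (180 mg at t=4 h): 180·exp(−0.04621·12) = 103.383 mg/L
Dose 4 (345 mg at t=6 h): 345·exp(−0.04621·10) = 217.336 mg/L
Dose 5 (265 mg at t=8 h): 265·exp(−0.04621·8) = 183.103 mg/L
Dose 6 (275 mg at t=10 h): 275·exp(−0.04621·6) = 208.411 mg/L
Dose 7 (340 mg at t=12 h): 340·exp(−0.04621·4) = 282.621 mg/L
Dose 8 (340 mg at t=14 h): 340·exp(−0.04621·2) = 309.986 mg/L
C(16) = 186.194 + 201.604 + 103.383 + 217.336 + 183.103 + 208.411 + 282.621 + 309.986 = 1692.638 mg/L

1692.638 mg/L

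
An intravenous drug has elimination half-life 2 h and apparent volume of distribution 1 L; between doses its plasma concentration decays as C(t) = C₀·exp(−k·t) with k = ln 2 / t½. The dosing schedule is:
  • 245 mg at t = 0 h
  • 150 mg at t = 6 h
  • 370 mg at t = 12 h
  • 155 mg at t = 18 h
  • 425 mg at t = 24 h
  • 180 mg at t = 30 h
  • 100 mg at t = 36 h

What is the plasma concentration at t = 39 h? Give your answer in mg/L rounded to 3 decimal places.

45.799 mg/L

k = ln 2 / 2 = 0.34657 per h
Dose 1 (245 mg at t=0 h): 245·exp(−0.34657·39) = 0.000 mg/L
Dose 2 (150 mg at t=6 h): 150·exp(−0.34657·33) = 0.002 mg/L
Dose 3 (370 mg at t=12 h): 370·exp(−0.34657·27) = 0.032 mg/L
Dose 4 (155 mg at t=18 h): 155·exp(−0.34657·21) = 0.107 mg/L
Dose 5 (425 mg at t=24 h): 425·exp(−0.34657·15) = 2.348 mg/L
Dose 6 (180 mg at t=30 h): 180·exp(−0.34657·9) = 7.955 mg/L
Dose 7 (100 mg at t=36 h): 100·exp(−0.34657·3) = 35.355 mg/L
C(39) = 0.000 + 0.002 + 0.032 + 0.107 + 2.348 + 7.955 + 35.355 = 45.799 mg/L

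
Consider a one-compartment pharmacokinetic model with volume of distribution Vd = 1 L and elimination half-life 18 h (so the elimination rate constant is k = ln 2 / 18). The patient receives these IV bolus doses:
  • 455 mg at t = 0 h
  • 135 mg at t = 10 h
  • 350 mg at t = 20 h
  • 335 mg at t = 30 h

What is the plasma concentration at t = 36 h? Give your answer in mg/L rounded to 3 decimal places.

k = ln 2 / 18 = 0.03851 per h
Dose 1 (455 mg at t=0 h): 455·exp(−0.03851·36) = 113.750 mg/L
Dose 2 (135 mg at t=10 h): 135·exp(−0.03851·26) = 49.604 mg/L
Dose 3 (350 mg at t=20 h): 350·exp(−0.03851·16) = 189.010 mg/L
Dose 4 (335 mg at t=30 h): 335·exp(−0.03851·6) = 265.890 mg/L
C(36) = 113.750 + 49.604 + 189.010 + 265.890 = 618.254 mg/L

618.254 mg/L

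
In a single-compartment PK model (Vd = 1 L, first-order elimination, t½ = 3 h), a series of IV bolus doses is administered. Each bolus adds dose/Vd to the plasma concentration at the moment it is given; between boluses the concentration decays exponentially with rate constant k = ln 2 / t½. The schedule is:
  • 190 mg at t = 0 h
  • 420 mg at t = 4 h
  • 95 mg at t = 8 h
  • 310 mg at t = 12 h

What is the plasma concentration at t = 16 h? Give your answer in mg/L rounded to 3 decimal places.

k = ln 2 / 3 = 0.23105 per h
Dose 1 (190 mg at t=0 h): 190·exp(−0.23105·16) = 4.713 mg/L
Dose 2 (420 mg at t=4 h): 420·exp(−0.23105·12) = 26.250 mg/L
Dose 3 (95 mg at t=8 h): 95·exp(−0.23105·8) = 14.962 mg/L
Dose 4 (310 mg at t=12 h): 310·exp(−0.23105·4) = 123.024 mg/L
C(16) = 4.713 + 26.250 + 14.962 + 123.024 = 168.948 mg/L

168.948 mg/L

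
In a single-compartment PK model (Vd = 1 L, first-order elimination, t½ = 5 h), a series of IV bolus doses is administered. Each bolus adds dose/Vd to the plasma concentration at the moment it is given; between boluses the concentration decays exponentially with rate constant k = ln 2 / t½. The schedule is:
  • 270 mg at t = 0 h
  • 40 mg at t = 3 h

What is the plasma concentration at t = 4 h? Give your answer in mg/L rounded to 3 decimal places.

k = ln 2 / 5 = 0.13863 per h
Dose 1 (270 mg at t=0 h): 270·exp(−0.13863·4) = 155.074 mg/L
Dose 2 (40 mg at t=3 h): 40·exp(−0.13863·1) = 34.822 mg/L
C(4) = 155.074 + 34.822 = 189.896 mg/L

189.896 mg/L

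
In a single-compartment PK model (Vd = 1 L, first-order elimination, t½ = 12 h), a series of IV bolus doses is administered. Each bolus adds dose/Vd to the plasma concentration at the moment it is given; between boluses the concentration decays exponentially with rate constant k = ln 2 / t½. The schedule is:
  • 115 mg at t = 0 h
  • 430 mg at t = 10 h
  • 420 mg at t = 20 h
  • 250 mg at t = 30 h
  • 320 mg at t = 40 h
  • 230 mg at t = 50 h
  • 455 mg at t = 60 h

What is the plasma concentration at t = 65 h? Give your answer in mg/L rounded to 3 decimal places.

598.032 mg/L

k = ln 2 / 12 = 0.05776 per h
Dose 1 (115 mg at t=0 h): 115·exp(−0.05776·65) = 2.692 mg/L
Dose 2 (430 mg at t=10 h): 430·exp(−0.05776·55) = 17.937 mg/L
Dose 3 (420 mg at t=20 h): 420·exp(−0.05776·45) = 31.217 mg/L
Dose 4 (250 mg at t=30 h): 250·exp(−0.05776·35) = 33.108 mg/L
Dose 5 (320 mg at t=40 h): 320·exp(−0.05776·25) = 75.510 mg/L
Dose 6 (230 mg at t=50 h): 230·exp(−0.05776·15) = 96.703 mg/L
Dose 7 (455 mg at t=60 h): 455·exp(−0.05776·5) = 340.865 mg/L
C(65) = 2.692 + 17.937 + 31.217 + 33.108 + 75.510 + 96.703 + 340.865 = 598.032 mg/L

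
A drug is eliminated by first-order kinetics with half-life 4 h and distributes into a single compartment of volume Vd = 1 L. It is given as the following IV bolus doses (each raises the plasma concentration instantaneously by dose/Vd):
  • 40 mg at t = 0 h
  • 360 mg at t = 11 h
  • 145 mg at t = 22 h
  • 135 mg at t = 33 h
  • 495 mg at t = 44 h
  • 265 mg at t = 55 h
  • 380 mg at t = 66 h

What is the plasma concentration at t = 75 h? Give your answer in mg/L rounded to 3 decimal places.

90.580 mg/L

k = ln 2 / 4 = 0.17329 per h
Dose 1 (40 mg at t=0 h): 40·exp(−0.17329·75) = 0.000 mg/L
Dose 2 (360 mg at t=11 h): 360·exp(−0.17329·64) = 0.005 mg/L
Dose 3 (145 mg at t=22 h): 145·exp(−0.17329·53) = 0.015 mg/L
Dose 4 (135 mg at t=33 h): 135·exp(−0.17329·42) = 0.093 mg/L
Dose 5 (495 mg at t=44 h): 495·exp(−0.17329·31) = 2.299 mg/L
Dose 6 (265 mg at t=55 h): 265·exp(−0.17329·20) = 8.281 mg/L
Dose 7 (380 mg at t=66 h): 380·exp(−0.17329·9) = 79.885 mg/L
C(75) = 0.000 + 0.005 + 0.015 + 0.093 + 2.299 + 8.281 + 79.885 = 90.580 mg/L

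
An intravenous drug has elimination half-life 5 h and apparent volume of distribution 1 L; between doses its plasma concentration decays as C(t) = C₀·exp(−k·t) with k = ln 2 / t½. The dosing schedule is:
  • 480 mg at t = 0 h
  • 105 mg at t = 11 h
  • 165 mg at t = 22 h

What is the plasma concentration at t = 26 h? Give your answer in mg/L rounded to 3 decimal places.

k = ln 2 / 5 = 0.13863 per h
Dose 1 (480 mg at t=0 h): 480·exp(−0.13863·26) = 13.058 mg/L
Dose 2 (105 mg at t=11 h): 105·exp(−0.13863·15) = 13.125 mg/L
Dose 3 (165 mg at t=22 h): 165·exp(−0.13863·4) = 94.768 mg/L
C(26) = 13.058 + 13.125 + 94.768 = 120.951 mg/L

120.951 mg/L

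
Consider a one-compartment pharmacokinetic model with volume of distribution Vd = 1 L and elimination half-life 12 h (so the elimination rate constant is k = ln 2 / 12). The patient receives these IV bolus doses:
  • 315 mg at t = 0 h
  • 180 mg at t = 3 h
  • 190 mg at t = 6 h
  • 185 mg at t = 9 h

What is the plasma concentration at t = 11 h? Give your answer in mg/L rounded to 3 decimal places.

k = ln 2 / 12 = 0.05776 per h
Dose 1 (315 mg at t=0 h): 315·exp(−0.05776·11) = 166.865 mg/L
Dose 2 (180 mg at t=3 h): 180·exp(−0.05776·8) = 113.393 mg/L
Dose 3 (190 mg at t=6 h): 190·exp(−0.05776·5) = 142.339 mg/L
Dose 4 (185 mg at t=9 h): 185·exp(−0.05776·2) = 164.816 mg/L
C(11) = 166.865 + 113.393 + 142.339 + 164.816 = 587.414 mg/L

587.414 mg/L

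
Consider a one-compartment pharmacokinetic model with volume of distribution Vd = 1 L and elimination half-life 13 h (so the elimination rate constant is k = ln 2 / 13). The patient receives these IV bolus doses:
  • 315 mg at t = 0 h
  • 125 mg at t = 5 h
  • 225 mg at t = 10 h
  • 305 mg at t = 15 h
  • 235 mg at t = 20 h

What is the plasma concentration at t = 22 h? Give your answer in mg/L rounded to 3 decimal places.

687.852 mg/L

k = ln 2 / 13 = 0.05332 per h
Dose 1 (315 mg at t=0 h): 315·exp(−0.05332·22) = 97.471 mg/L
Dose 2 (125 mg at t=5 h): 125·exp(−0.05332·17) = 50.496 mg/L
Dose 3 (225 mg at t=10 h): 225·exp(−0.05332·12) = 118.661 mg/L
Dose 4 (305 mg at t=15 h): 305·exp(−0.05332·7) = 209.994 mg/L
Dose 5 (235 mg at t=20 h): 235·exp(−0.05332·2) = 211.230 mg/L
C(22) = 97.471 + 50.496 + 118.661 + 209.994 + 211.230 = 687.852 mg/L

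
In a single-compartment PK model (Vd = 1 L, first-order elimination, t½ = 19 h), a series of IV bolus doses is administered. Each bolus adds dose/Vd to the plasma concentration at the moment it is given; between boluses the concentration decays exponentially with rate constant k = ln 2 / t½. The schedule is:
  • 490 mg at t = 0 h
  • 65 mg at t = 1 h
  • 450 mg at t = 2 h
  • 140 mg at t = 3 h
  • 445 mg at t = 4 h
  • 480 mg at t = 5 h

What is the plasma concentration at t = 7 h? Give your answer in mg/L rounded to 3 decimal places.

1772.842 mg/L

k = ln 2 / 19 = 0.03648 per h
Dose 1 (490 mg at t=0 h): 490·exp(−0.03648·7) = 379.569 mg/L
Dose 2 (65 mg at t=1 h): 65·exp(−0.03648·6) = 52.222 mg/L
Dose 3 (450 mg at t=2 h): 450·exp(−0.03648·5) = 374.968 mg/L
Dose 4 (140 mg at t=3 h): 140·exp(−0.03648·4) = 120.991 mg/L
Dose 5 (445 mg at t=4 h): 445·exp(−0.03648·3) = 398.868 mg/L
Dose 6 (480 mg at t=5 h): 480·exp(−0.03648·2) = 446.225 mg/L
C(7) = 379.569 + 52.222 + 374.968 + 120.991 + 398.868 + 446.225 = 1772.842 mg/L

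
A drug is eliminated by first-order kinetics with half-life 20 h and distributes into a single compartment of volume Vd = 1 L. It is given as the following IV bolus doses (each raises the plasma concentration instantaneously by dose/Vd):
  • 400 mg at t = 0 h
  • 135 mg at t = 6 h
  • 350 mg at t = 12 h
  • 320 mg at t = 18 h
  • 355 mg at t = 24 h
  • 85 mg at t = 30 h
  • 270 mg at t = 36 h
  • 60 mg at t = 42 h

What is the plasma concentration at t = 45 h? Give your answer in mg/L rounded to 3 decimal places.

k = ln 2 / 20 = 0.03466 per h
Dose 1 (400 mg at t=0 h): 400·exp(−0.03466·45) = 84.090 mg/L
Dose 2 (135 mg at t=6 h): 135·exp(−0.03466·39) = 34.940 mg/L
Dose 3 (350 mg at t=12 h): 350·exp(−0.03466·33) = 111.524 mg/L
Dose 4 (320 mg at t=18 h): 320·exp(−0.03466·27) = 125.533 mg/L
Dose 5 (355 mg at t=24 h): 355·exp(−0.03466·21) = 171.454 mg/L
Dose 6 (85 mg at t=30 h): 85·exp(−0.03466·15) = 50.541 mg/L
Dose 7 (270 mg at t=36 h): 270·exp(−0.03466·9) = 197.652 mg/L
Dose 8 (60 mg at t=42 h): 60·exp(−0.03466·3) = 54.075 mg/L
C(45) = 84.090 + 34.940 + 111.524 + 125.533 + 171.454 + 50.541 + 197.652 + 54.075 = 829.809 mg/L

829.809 mg/L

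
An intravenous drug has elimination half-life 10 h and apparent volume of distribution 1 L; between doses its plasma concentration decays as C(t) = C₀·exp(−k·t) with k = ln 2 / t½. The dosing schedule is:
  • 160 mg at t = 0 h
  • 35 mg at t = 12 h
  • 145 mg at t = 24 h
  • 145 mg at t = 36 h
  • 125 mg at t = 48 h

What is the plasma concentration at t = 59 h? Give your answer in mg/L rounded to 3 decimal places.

k = ln 2 / 10 = 0.06931 per h
Dose 1 (160 mg at t=0 h): 160·exp(−0.06931·59) = 2.679 mg/L
Dose 2 (35 mg at t=12 h): 35·exp(−0.06931·47) = 1.347 mg/L
Dose 3 (145 mg at t=24 h): 145·exp(−0.06931·35) = 12.816 mg/L
Dose 4 (145 mg at t=36 h): 145·exp(−0.06931·23) = 29.444 mg/L
Dose 5 (125 mg at t=48 h): 125·exp(−0.06931·11) = 58.315 mg/L
C(59) = 2.679 + 1.347 + 12.816 + 29.444 + 58.315 = 104.601 mg/L

104.601 mg/L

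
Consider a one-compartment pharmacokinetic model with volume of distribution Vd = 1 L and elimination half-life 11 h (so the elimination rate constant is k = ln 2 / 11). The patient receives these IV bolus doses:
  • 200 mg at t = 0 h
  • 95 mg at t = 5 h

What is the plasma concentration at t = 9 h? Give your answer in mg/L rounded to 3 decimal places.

187.266 mg/L

k = ln 2 / 11 = 0.06301 per h
Dose 1 (200 mg at t=0 h): 200·exp(−0.06301·9) = 113.431 mg/L
Dose 2 (95 mg at t=5 h): 95·exp(−0.06301·4) = 73.834 mg/L
C(9) = 113.431 + 73.834 = 187.266 mg/L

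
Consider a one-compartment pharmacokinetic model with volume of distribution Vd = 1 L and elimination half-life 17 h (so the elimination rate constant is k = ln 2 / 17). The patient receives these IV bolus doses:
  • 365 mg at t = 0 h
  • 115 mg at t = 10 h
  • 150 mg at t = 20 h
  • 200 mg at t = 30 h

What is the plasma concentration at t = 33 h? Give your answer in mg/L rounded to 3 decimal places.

k = ln 2 / 17 = 0.04077 per h
Dose 1 (365 mg at t=0 h): 365·exp(−0.04077·33) = 95.047 mg/L
Dose 2 (115 mg at t=10 h): 115·exp(−0.04077·23) = 45.022 mg/L
Dose 3 (150 mg at t=20 h): 150·exp(−0.04077·13) = 88.286 mg/L
Dose 4 (200 mg at t=30 h): 200·exp(−0.04077·3) = 176.973 mg/L
C(33) = 95.047 + 45.022 + 88.286 + 176.973 = 405.328 mg/L

405.328 mg/L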